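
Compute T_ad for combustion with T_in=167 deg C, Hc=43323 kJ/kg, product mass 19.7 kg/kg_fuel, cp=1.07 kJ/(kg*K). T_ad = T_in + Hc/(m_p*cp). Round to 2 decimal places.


T_ad = T_in + Hc / (m_p * cp)
Denominator = 19.7 * 1.07 = 21.0790
Temperature rise = 43323 / 21.0790 = 2055.27 K
T_ad = 167 + 2055.27 = 2222.27 deg C


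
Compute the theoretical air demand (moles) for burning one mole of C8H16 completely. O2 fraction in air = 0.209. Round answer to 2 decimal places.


Balanced combustion: C8H16 + 12 O2 -> 8 CO2 + 8 H2O
O2 needed = C + H/4 = 8 + 16/4 = 12.00 moles
Air moles = O2 / 0.209 = 12.00 / 0.209 = 57.42 moles air


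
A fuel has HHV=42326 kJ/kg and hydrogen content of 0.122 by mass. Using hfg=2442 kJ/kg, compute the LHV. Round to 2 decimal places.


LHV = HHV - hfg * 9 * H
Water correction = 2442 * 9 * 0.122 = 2681.316 kJ/kg
LHV = 42326 - 2681.316 = 39644.68 kJ/kg


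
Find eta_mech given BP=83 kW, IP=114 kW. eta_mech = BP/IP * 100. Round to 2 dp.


eta_mech = (BP / IP) * 100
Ratio = 83 / 114 = 0.7281
eta_mech = 0.7281 * 100 = 72.81%


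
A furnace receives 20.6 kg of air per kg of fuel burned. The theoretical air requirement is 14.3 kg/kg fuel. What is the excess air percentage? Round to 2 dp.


Excess air = actual - stoichiometric = 20.6 - 14.3 = 6.30 kg/kg fuel
Excess air % = (excess / stoich) * 100 = (6.30 / 14.3) * 100 = 44.06%


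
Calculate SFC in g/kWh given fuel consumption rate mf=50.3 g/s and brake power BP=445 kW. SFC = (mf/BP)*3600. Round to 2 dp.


SFC = (mf / BP) * 3600
Rate = 50.3 / 445 = 0.113034 g/(s*kW)
SFC = 0.113034 * 3600 = 406.92 g/kWh


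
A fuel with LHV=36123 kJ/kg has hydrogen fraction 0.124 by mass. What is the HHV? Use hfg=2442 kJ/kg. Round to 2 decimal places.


HHV = LHV + hfg * 9 * H
Water addition = 2442 * 9 * 0.124 = 2725.272 kJ/kg
HHV = 36123 + 2725.272 = 38848.27 kJ/kg


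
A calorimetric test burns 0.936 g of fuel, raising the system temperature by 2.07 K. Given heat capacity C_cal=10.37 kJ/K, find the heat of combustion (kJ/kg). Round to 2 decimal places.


Hc = C_cal * delta_T / m_fuel
Q_released = 10.37 * 2.07 = 21.4659 kJ
m_fuel = 0.936 g = 0.936/1000 kg = 0.000936 kg
Hc = 21.4659 / 0.000936 = 22933.65 kJ/kg


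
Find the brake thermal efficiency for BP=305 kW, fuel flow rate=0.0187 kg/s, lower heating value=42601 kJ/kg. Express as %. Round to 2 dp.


eta_BTE = (BP / (mf * LHV)) * 100
Denominator = 0.0187 * 42601 = 796.6387 kW
eta_BTE = (305 / 796.6387) * 100 = 38.29%


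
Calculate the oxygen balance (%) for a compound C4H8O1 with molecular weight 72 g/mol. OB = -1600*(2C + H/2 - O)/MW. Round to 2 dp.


OB = -1600 * (2C + H/2 - O) / MW
Inner = 2*4 + 8/2 - 1 = 11.00
OB = -1600 * 11.00 / 72 = -244.44%


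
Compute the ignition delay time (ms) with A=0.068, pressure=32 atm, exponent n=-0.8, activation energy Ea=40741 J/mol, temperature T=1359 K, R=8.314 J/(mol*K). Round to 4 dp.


tau = A * P^n * exp(Ea/(R*T))
P^n = 32^(-0.8) = 0.06250000
Ea/(R*T) = 40741/(8.314*1359) = 3.605805
exp(Ea/(R*T)) = 36.811296
tau = 0.068 * 0.06250000 * 36.811296 = 0.1564 ms


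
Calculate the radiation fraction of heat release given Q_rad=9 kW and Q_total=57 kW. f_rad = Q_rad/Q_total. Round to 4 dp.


f_rad = Q_rad / Q_total
f_rad = 9 / 57 = 0.1579


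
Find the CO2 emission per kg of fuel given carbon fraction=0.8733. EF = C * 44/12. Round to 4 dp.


EF = C_frac * (M_CO2 / M_C)
EF = 0.8733 * (44/12)
EF = 0.8733 * 3.666667 = 3.2021 kg_CO2/kg_fuel


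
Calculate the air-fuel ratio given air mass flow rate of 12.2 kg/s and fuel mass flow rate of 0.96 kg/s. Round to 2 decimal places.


AFR = m_air / m_fuel
AFR = 12.2 / 0.96 = 12.71


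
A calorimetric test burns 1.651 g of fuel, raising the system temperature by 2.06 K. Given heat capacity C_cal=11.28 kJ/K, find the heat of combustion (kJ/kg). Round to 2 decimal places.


Hc = C_cal * delta_T / m_fuel
Q_released = 11.28 * 2.06 = 23.2368 kJ
m_fuel = 1.651 g = 1.651/1000 kg = 0.001651 kg
Hc = 23.2368 / 0.001651 = 14074.38 kJ/kg


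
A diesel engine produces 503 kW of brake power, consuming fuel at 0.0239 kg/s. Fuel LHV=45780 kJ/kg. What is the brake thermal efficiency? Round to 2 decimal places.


eta_BTE = (BP / (mf * LHV)) * 100
Denominator = 0.0239 * 45780 = 1094.1420 kW
eta_BTE = (503 / 1094.1420) * 100 = 45.97%


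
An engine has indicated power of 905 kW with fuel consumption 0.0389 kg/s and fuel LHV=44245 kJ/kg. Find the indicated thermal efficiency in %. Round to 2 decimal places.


eta_ith = (IP / (mf * LHV)) * 100
Denominator = 0.0389 * 44245 = 1721.1305 kW
eta_ith = (905 / 1721.1305) * 100 = 52.58%


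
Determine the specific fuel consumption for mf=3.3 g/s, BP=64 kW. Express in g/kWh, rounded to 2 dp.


SFC = (mf / BP) * 3600
Rate = 3.3 / 64 = 0.051563 g/(s*kW)
SFC = 0.051563 * 3600 = 185.63 g/kWh


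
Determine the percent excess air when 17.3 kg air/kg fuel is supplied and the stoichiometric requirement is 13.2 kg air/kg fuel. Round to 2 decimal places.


Excess air = actual - stoichiometric = 17.3 - 13.2 = 4.10 kg/kg fuel
Excess air % = (excess / stoich) * 100 = (4.10 / 13.2) * 100 = 31.06%


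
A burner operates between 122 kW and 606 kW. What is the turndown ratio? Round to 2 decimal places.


TDR = Q_max / Q_min
TDR = 606 / 122 = 4.97


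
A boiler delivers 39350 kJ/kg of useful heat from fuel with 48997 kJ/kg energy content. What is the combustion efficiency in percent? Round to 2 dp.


Efficiency = (Q_useful / Q_fuel) * 100
Efficiency = (39350 / 48997) * 100
Efficiency = 0.8031 * 100 = 80.31%


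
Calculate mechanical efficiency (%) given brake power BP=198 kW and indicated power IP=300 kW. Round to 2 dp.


eta_mech = (BP / IP) * 100
Ratio = 198 / 300 = 0.6600
eta_mech = 0.6600 * 100 = 66.00%


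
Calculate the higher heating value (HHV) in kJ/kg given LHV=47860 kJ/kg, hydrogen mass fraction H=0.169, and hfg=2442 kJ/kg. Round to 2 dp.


HHV = LHV + hfg * 9 * H
Water addition = 2442 * 9 * 0.169 = 3714.282 kJ/kg
HHV = 47860 + 3714.282 = 51574.28 kJ/kg


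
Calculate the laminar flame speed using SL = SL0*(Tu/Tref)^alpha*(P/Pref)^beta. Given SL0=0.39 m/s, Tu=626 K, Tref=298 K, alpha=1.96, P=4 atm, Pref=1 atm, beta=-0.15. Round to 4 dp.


SL = SL0 * (Tu/Tref)^alpha * (P/Pref)^beta
T ratio = 626/298 = 2.10067114
(T ratio)^alpha = 2.10067114^1.96 = 4.283727
(P/Pref)^beta = 4^(-0.15) = 0.812252
SL = 0.39 * 4.283727 * 0.812252 = 1.3570 m/s


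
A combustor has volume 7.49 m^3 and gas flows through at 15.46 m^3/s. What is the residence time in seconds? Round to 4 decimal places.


tau = V / Q_flow
tau = 7.49 / 15.46 = 0.4845 s


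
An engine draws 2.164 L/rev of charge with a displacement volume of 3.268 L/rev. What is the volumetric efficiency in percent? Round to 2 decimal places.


eta_v = (V_actual / V_disp) * 100
Ratio = 2.164 / 3.268 = 0.6622
eta_v = 0.6622 * 100 = 66.22%


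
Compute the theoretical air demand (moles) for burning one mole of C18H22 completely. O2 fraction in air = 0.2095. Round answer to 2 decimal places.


Balanced combustion: C18H22 + 23.5 O2 -> 18 CO2 + 11 H2O
O2 needed = C + H/4 = 18 + 22/4 = 23.50 moles
Air moles = O2 / 0.2095 = 23.50 / 0.2095 = 112.17 moles air


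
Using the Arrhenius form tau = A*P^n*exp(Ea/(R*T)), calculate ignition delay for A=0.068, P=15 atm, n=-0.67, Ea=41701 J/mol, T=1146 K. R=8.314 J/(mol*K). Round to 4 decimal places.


tau = A * P^n * exp(Ea/(R*T))
P^n = 15^(-0.67) = 0.16293668
Ea/(R*T) = 41701/(8.314*1146) = 4.376751
exp(Ea/(R*T)) = 79.579054
tau = 0.068 * 0.16293668 * 79.579054 = 0.8817 ms


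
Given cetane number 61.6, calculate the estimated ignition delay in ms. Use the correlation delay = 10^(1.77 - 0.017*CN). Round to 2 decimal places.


delay = 10^(1.77 - 0.017*CN)
Exponent = 1.77 - 0.017*61.6 = 0.7228
delay = 10^0.7228 = 5.28 ms


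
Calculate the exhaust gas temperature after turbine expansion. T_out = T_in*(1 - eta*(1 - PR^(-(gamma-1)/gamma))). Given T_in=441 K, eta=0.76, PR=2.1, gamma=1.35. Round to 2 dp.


T_out = T_in * (1 - eta * (1 - PR^(-(gamma-1)/gamma)))
Exponent = -(1.35-1)/1.35 = -0.25925926
PR^exp = 2.1^(-0.25925926) = 0.82501466
Factor = 1 - 0.76*(1 - 0.82501466) = 0.86701114
T_out = 441 * 0.86701114 = 382.35 K


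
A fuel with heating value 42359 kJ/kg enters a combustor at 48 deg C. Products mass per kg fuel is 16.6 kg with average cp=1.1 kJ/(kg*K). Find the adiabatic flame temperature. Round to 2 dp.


T_ad = T_in + Hc / (m_p * cp)
Denominator = 16.6 * 1.1 = 18.2600
Temperature rise = 42359 / 18.2600 = 2319.77 K
T_ad = 48 + 2319.77 = 2367.77 deg C


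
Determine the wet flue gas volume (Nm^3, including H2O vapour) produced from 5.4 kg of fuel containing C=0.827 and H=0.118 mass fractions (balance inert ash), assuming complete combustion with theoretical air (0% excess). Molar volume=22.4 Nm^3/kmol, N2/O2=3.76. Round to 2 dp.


Per kg fuel: CO2 = (C/12 kmol)*22.4 = (0.827/12)*22.4 = 1.54373 Nm^3
Per kg fuel: H2O = (H/2 kmol)*22.4 = (0.118/2)*22.4 = 1.32160 Nm^3
O2 needed per kg fuel = C/12 + H/4 = 0.827/12 + 0.118/4 = 0.09841667 kmol
Per kg fuel: N2 = O2*3.76*22.4 = 0.09841667*3.76*22.4 = 8.28905 Nm^3
Total per kg = 1.54373 + 1.32160 + 8.28905 = 11.15438 Nm^3
Total = 11.15438 * 5.4 = 60.23 Nm^3


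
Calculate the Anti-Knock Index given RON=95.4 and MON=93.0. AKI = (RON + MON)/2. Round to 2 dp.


AKI = (RON + MON) / 2
AKI = (95.4 + 93.0) / 2
AKI = 188.4 / 2 = 94.20


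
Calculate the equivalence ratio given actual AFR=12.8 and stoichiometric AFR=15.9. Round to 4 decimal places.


phi = AFR_stoich / AFR_actual
phi = 15.9 / 12.8 = 1.2422


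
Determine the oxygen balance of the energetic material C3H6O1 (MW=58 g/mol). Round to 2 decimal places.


OB = -1600 * (2C + H/2 - O) / MW
Inner = 2*3 + 6/2 - 1 = 8.00
OB = -1600 * 8.00 / 58 = -220.69%


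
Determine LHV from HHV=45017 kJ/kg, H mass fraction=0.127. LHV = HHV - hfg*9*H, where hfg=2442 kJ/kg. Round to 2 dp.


LHV = HHV - hfg * 9 * H
Water correction = 2442 * 9 * 0.127 = 2791.206 kJ/kg
LHV = 45017 - 2791.206 = 42225.79 kJ/kg


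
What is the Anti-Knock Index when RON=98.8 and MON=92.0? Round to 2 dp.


AKI = (RON + MON) / 2
AKI = (98.8 + 92.0) / 2
AKI = 190.8 / 2 = 95.40


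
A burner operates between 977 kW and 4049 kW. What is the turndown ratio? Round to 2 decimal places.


TDR = Q_max / Q_min
TDR = 4049 / 977 = 4.14


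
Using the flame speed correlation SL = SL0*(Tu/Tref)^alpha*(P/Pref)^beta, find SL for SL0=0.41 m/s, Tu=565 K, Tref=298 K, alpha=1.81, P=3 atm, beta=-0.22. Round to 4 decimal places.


SL = SL0 * (Tu/Tref)^alpha * (P/Pref)^beta
T ratio = 565/298 = 1.89597315
(T ratio)^alpha = 1.89597315^1.81 = 3.183290
(P/Pref)^beta = 3^(-0.22) = 0.785296
SL = 0.41 * 3.183290 * 0.785296 = 1.0249 m/s


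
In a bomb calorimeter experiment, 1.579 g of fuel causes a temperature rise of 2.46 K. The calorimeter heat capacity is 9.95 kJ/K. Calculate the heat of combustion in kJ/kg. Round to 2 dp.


Hc = C_cal * delta_T / m_fuel
Q_released = 9.95 * 2.46 = 24.4770 kJ
m_fuel = 1.579 g = 1.579/1000 kg = 0.001579 kg
Hc = 24.4770 / 0.001579 = 15501.58 kJ/kg


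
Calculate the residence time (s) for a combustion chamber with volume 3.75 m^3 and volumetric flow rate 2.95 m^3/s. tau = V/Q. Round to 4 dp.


tau = V / Q_flow
tau = 3.75 / 2.95 = 1.2712 s


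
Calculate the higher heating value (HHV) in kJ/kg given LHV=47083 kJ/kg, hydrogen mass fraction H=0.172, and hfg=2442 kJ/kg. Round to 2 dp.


HHV = LHV + hfg * 9 * H
Water addition = 2442 * 9 * 0.172 = 3780.216 kJ/kg
HHV = 47083 + 3780.216 = 50863.22 kJ/kg


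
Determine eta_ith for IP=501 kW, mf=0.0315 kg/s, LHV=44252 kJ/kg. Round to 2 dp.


eta_ith = (IP / (mf * LHV)) * 100
Denominator = 0.0315 * 44252 = 1393.9380 kW
eta_ith = (501 / 1393.9380) * 100 = 35.94%


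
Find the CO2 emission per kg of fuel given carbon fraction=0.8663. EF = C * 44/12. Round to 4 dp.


EF = C_frac * (M_CO2 / M_C)
EF = 0.8663 * (44/12)
EF = 0.8663 * 3.666667 = 3.1764 kg_CO2/kg_fuel


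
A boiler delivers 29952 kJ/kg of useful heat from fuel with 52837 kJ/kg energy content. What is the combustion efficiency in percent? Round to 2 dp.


Efficiency = (Q_useful / Q_fuel) * 100
Efficiency = (29952 / 52837) * 100
Efficiency = 0.5669 * 100 = 56.69%


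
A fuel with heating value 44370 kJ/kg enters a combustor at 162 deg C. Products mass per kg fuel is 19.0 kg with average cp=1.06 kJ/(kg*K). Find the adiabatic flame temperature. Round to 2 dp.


T_ad = T_in + Hc / (m_p * cp)
Denominator = 19.0 * 1.06 = 20.1400
Temperature rise = 44370 / 20.1400 = 2203.08 K
T_ad = 162 + 2203.08 = 2365.08 deg C


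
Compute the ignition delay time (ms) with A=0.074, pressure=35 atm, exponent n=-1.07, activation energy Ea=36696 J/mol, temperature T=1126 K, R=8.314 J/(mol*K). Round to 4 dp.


tau = A * P^n * exp(Ea/(R*T))
P^n = 35^(-1.07) = 0.02227651
Ea/(R*T) = 36696/(8.314*1126) = 3.919858
exp(Ea/(R*T)) = 50.393280
tau = 0.074 * 0.02227651 * 50.393280 = 0.0831 ms


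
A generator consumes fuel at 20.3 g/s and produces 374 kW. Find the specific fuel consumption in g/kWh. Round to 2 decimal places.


SFC = (mf / BP) * 3600
Rate = 20.3 / 374 = 0.054278 g/(s*kW)
SFC = 0.054278 * 3600 = 195.40 g/kWh


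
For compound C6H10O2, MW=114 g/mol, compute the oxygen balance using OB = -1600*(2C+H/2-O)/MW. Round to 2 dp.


OB = -1600 * (2C + H/2 - O) / MW
Inner = 2*6 + 10/2 - 2 = 15.00
OB = -1600 * 15.00 / 114 = -210.53%


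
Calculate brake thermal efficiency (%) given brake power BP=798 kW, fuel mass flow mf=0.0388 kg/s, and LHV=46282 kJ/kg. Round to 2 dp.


eta_BTE = (BP / (mf * LHV)) * 100
Denominator = 0.0388 * 46282 = 1795.7416 kW
eta_BTE = (798 / 1795.7416) * 100 = 44.44%


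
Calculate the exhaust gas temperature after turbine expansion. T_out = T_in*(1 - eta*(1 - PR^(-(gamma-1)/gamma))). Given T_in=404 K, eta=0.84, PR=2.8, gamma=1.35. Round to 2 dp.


T_out = T_in * (1 - eta * (1 - PR^(-(gamma-1)/gamma)))
Exponent = -(1.35-1)/1.35 = -0.25925926
PR^exp = 2.8^(-0.25925926) = 0.76572026
Factor = 1 - 0.84*(1 - 0.76572026) = 0.80320502
T_out = 404 * 0.80320502 = 324.49 K


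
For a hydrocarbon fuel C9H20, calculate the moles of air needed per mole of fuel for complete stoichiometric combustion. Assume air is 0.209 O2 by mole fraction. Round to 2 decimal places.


Balanced combustion: C9H20 + 14 O2 -> 9 CO2 + 10 H2O
O2 needed = C + H/4 = 9 + 20/4 = 14.00 moles
Air moles = O2 / 0.209 = 14.00 / 0.209 = 66.99 moles air


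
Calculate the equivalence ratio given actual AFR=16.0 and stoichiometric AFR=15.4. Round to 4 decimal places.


phi = AFR_stoich / AFR_actual
phi = 15.4 / 16.0 = 0.9625


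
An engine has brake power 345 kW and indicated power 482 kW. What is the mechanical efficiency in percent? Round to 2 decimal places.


eta_mech = (BP / IP) * 100
Ratio = 345 / 482 = 0.7158
eta_mech = 0.7158 * 100 = 71.58%


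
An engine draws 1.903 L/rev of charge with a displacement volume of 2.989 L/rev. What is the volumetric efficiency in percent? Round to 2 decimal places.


eta_v = (V_actual / V_disp) * 100
Ratio = 1.903 / 2.989 = 0.6367
eta_v = 0.6367 * 100 = 63.67%


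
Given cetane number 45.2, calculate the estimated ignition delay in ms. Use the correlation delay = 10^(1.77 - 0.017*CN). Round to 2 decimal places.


delay = 10^(1.77 - 0.017*CN)
Exponent = 1.77 - 0.017*45.2 = 1.0016
delay = 10^1.0016 = 10.04 ms


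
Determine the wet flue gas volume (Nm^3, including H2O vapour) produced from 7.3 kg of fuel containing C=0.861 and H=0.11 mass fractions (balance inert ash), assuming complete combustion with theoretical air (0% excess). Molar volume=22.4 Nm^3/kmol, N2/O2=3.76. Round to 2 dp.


Per kg fuel: CO2 = (C/12 kmol)*22.4 = (0.861/12)*22.4 = 1.60720 Nm^3
Per kg fuel: H2O = (H/2 kmol)*22.4 = (0.11/2)*22.4 = 1.23200 Nm^3
O2 needed per kg fuel = C/12 + H/4 = 0.861/12 + 0.11/4 = 0.09925000 kmol
Per kg fuel: N2 = O2*3.76*22.4 = 0.09925000*3.76*22.4 = 8.35923 Nm^3
Total per kg = 1.60720 + 1.23200 + 8.35923 = 11.19843 Nm^3
Total = 11.19843 * 7.3 = 81.75 Nm^3


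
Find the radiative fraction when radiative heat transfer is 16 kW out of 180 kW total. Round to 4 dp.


f_rad = Q_rad / Q_total
f_rad = 16 / 180 = 0.0889


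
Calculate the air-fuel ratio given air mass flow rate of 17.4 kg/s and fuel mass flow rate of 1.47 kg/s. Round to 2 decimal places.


AFR = m_air / m_fuel
AFR = 17.4 / 1.47 = 11.84


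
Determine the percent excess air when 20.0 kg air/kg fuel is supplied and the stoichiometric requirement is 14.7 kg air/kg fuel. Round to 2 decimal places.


Excess air = actual - stoichiometric = 20.0 - 14.7 = 5.30 kg/kg fuel
Excess air % = (excess / stoich) * 100 = (5.30 / 14.7) * 100 = 36.05%


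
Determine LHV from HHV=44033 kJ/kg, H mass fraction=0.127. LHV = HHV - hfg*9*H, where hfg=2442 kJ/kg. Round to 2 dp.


LHV = HHV - hfg * 9 * H
Water correction = 2442 * 9 * 0.127 = 2791.206 kJ/kg
LHV = 44033 - 2791.206 = 41241.79 kJ/kg


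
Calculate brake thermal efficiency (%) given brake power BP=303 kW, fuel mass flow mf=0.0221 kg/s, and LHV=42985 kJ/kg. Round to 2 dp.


eta_BTE = (BP / (mf * LHV)) * 100
Denominator = 0.0221 * 42985 = 949.9685 kW
eta_BTE = (303 / 949.9685) * 100 = 31.90%


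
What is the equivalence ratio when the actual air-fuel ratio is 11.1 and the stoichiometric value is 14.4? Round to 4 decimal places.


phi = AFR_stoich / AFR_actual
phi = 14.4 / 11.1 = 1.2973


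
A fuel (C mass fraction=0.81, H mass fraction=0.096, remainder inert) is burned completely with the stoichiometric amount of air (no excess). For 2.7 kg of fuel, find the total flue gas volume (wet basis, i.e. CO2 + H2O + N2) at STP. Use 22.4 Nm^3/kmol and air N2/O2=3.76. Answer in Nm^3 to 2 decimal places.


Per kg fuel: CO2 = (C/12 kmol)*22.4 = (0.81/12)*22.4 = 1.51200 Nm^3
Per kg fuel: H2O = (H/2 kmol)*22.4 = (0.096/2)*22.4 = 1.07520 Nm^3
O2 needed per kg fuel = C/12 + H/4 = 0.81/12 + 0.096/4 = 0.09150000 kmol
Per kg fuel: N2 = O2*3.76*22.4 = 0.09150000*3.76*22.4 = 7.70650 Nm^3
Total per kg = 1.51200 + 1.07520 + 7.70650 = 10.29370 Nm^3
Total = 10.29370 * 2.7 = 27.79 Nm^3


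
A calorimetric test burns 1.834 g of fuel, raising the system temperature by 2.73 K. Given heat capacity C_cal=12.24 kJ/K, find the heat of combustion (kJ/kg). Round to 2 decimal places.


Hc = C_cal * delta_T / m_fuel
Q_released = 12.24 * 2.73 = 33.4152 kJ
m_fuel = 1.834 g = 1.834/1000 kg = 0.001834 kg
Hc = 33.4152 / 0.001834 = 18219.85 kJ/kg


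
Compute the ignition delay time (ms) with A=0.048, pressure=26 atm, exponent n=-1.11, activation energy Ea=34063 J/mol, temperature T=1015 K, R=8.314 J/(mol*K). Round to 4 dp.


tau = A * P^n * exp(Ea/(R*T))
P^n = 26^(-1.11) = 0.02687693
Ea/(R*T) = 34063/(8.314*1015) = 4.036517
exp(Ea/(R*T)) = 56.628785
tau = 0.048 * 0.02687693 * 56.628785 = 0.0731 ms


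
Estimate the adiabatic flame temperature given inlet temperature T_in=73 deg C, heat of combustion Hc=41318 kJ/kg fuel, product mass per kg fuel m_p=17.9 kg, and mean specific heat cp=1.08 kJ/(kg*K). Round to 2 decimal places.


T_ad = T_in + Hc / (m_p * cp)
Denominator = 17.9 * 1.08 = 19.3320
Temperature rise = 41318 / 19.3320 = 2137.29 K
T_ad = 73 + 2137.29 = 2210.29 deg C


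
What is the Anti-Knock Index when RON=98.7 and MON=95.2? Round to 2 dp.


AKI = (RON + MON) / 2
AKI = (98.7 + 95.2) / 2
AKI = 193.9 / 2 = 96.95


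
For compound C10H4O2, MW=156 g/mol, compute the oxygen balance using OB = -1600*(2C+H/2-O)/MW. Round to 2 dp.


OB = -1600 * (2C + H/2 - O) / MW
Inner = 2*10 + 4/2 - 2 = 20.00
OB = -1600 * 20.00 / 156 = -205.13%


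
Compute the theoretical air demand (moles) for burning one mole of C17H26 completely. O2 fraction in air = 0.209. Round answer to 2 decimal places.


Balanced combustion: C17H26 + 23.5 O2 -> 17 CO2 + 13 H2O
O2 needed = C + H/4 = 17 + 26/4 = 23.50 moles
Air moles = O2 / 0.209 = 23.50 / 0.209 = 112.44 moles air


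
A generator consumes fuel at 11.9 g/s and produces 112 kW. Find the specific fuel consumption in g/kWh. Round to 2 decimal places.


SFC = (mf / BP) * 3600
Rate = 11.9 / 112 = 0.106250 g/(s*kW)
SFC = 0.106250 * 3600 = 382.50 g/kWh


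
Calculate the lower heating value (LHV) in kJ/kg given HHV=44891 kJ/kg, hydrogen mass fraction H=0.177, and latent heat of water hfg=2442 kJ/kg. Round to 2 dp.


LHV = HHV - hfg * 9 * H
Water correction = 2442 * 9 * 0.177 = 3890.106 kJ/kg
LHV = 44891 - 3890.106 = 41000.89 kJ/kg


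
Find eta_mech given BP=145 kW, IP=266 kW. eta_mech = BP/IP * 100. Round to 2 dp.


eta_mech = (BP / IP) * 100
Ratio = 145 / 266 = 0.5451
eta_mech = 0.5451 * 100 = 54.51%


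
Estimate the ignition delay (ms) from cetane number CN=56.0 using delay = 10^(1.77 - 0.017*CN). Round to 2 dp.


delay = 10^(1.77 - 0.017*CN)
Exponent = 1.77 - 0.017*56.0 = 0.8180
delay = 10^0.8180 = 6.58 ms


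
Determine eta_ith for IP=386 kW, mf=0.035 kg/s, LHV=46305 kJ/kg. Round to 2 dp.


eta_ith = (IP / (mf * LHV)) * 100
Denominator = 0.035 * 46305 = 1620.6750 kW
eta_ith = (386 / 1620.6750) * 100 = 23.82%


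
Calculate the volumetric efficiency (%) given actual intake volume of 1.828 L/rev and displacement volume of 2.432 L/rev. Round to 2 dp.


eta_v = (V_actual / V_disp) * 100
Ratio = 1.828 / 2.432 = 0.7516
eta_v = 0.7516 * 100 = 75.16%


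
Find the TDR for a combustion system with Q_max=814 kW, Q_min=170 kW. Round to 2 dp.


TDR = Q_max / Q_min
TDR = 814 / 170 = 4.79


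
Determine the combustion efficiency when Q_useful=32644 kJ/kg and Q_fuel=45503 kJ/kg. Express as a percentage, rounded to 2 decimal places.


Efficiency = (Q_useful / Q_fuel) * 100
Efficiency = (32644 / 45503) * 100
Efficiency = 0.7174 * 100 = 71.74%


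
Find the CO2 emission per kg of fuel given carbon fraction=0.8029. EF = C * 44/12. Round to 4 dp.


EF = C_frac * (M_CO2 / M_C)
EF = 0.8029 * (44/12)
EF = 0.8029 * 3.666667 = 2.9440 kg_CO2/kg_fuel


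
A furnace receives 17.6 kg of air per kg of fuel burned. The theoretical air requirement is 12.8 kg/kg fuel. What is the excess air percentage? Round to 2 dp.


Excess air = actual - stoichiometric = 17.6 - 12.8 = 4.80 kg/kg fuel
Excess air % = (excess / stoich) * 100 = (4.80 / 12.8) * 100 = 37.50%


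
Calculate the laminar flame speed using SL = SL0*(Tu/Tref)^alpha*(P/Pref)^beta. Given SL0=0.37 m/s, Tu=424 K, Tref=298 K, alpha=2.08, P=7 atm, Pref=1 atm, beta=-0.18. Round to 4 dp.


SL = SL0 * (Tu/Tref)^alpha * (P/Pref)^beta
T ratio = 424/298 = 1.42281879
(T ratio)^alpha = 1.42281879^2.08 = 2.082338
(P/Pref)^beta = 7^(-0.18) = 0.704502
SL = 0.37 * 2.082338 * 0.704502 = 0.5428 m/s


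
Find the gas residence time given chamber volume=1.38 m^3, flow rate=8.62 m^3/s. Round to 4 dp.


tau = V / Q_flow
tau = 1.38 / 8.62 = 0.1601 s


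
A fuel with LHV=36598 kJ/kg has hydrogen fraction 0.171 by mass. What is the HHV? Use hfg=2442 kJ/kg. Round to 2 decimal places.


HHV = LHV + hfg * 9 * H
Water addition = 2442 * 9 * 0.171 = 3758.238 kJ/kg
HHV = 36598 + 3758.238 = 40356.24 kJ/kg


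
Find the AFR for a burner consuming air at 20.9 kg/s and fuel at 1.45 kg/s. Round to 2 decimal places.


AFR = m_air / m_fuel
AFR = 20.9 / 1.45 = 14.41


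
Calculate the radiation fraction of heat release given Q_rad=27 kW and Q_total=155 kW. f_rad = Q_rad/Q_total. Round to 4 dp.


f_rad = Q_rad / Q_total
f_rad = 27 / 155 = 0.1742


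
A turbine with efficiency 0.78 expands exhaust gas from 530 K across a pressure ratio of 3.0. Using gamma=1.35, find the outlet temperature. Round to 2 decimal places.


T_out = T_in * (1 - eta * (1 - PR^(-(gamma-1)/gamma)))
Exponent = -(1.35-1)/1.35 = -0.25925926
PR^exp = 3.0^(-0.25925926) = 0.75214556
Factor = 1 - 0.78*(1 - 0.75214556) = 0.80667354
T_out = 530 * 0.80667354 = 427.54 K


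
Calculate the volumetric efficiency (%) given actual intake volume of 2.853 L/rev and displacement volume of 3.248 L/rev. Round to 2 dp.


eta_v = (V_actual / V_disp) * 100
Ratio = 2.853 / 3.248 = 0.8784
eta_v = 0.8784 * 100 = 87.84%


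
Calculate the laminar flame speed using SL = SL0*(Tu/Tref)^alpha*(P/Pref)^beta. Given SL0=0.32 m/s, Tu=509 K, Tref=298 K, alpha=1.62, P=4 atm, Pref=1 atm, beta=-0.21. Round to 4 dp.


SL = SL0 * (Tu/Tref)^alpha * (P/Pref)^beta
T ratio = 509/298 = 1.70805369
(T ratio)^alpha = 1.70805369^1.62 = 2.380414
(P/Pref)^beta = 4^(-0.21) = 0.747425
SL = 0.32 * 2.380414 * 0.747425 = 0.5693 m/s


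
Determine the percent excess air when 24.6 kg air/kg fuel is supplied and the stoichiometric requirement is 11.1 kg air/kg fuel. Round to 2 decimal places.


Excess air = actual - stoichiometric = 24.6 - 11.1 = 13.50 kg/kg fuel
Excess air % = (excess / stoich) * 100 = (13.50 / 11.1) * 100 = 121.62%


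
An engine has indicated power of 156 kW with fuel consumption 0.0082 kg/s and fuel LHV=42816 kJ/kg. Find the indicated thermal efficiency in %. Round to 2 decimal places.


eta_ith = (IP / (mf * LHV)) * 100
Denominator = 0.0082 * 42816 = 351.0912 kW
eta_ith = (156 / 351.0912) * 100 = 44.43%


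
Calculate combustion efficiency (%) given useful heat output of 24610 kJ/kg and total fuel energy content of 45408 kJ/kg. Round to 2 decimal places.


Efficiency = (Q_useful / Q_fuel) * 100
Efficiency = (24610 / 45408) * 100
Efficiency = 0.5420 * 100 = 54.20%


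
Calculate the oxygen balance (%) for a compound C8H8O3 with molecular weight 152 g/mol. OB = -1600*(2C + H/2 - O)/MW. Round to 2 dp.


OB = -1600 * (2C + H/2 - O) / MW
Inner = 2*8 + 8/2 - 3 = 17.00
OB = -1600 * 17.00 / 152 = -178.95%


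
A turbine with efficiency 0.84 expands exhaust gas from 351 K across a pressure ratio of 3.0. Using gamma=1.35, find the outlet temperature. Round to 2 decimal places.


T_out = T_in * (1 - eta * (1 - PR^(-(gamma-1)/gamma)))
Exponent = -(1.35-1)/1.35 = -0.25925926
PR^exp = 3.0^(-0.25925926) = 0.75214556
Factor = 1 - 0.84*(1 - 0.75214556) = 0.79180227
T_out = 351 * 0.79180227 = 277.92 K


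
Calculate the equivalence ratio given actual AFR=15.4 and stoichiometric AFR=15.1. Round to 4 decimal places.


phi = AFR_stoich / AFR_actual
phi = 15.1 / 15.4 = 0.9805


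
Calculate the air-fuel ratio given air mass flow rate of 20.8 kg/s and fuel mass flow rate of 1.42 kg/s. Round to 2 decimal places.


AFR = m_air / m_fuel
AFR = 20.8 / 1.42 = 14.65


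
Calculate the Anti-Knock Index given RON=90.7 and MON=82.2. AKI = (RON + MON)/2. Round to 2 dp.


AKI = (RON + MON) / 2
AKI = (90.7 + 82.2) / 2
AKI = 172.9 / 2 = 86.45


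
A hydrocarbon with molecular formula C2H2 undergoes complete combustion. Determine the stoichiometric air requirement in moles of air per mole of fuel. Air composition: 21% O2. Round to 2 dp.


Balanced combustion: C2H2 + 2.5 O2 -> 2 CO2 + 1 H2O
O2 needed = C + H/4 = 2 + 2/4 = 2.50 moles
Air moles = O2 / 0.21 = 2.50 / 0.21 = 11.90 moles air


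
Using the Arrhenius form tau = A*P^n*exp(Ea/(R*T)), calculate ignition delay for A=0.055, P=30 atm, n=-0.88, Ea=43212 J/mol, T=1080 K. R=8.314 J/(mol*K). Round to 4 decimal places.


tau = A * P^n * exp(Ea/(R*T))
P^n = 30^(-0.88) = 0.05013411
Ea/(R*T) = 43212/(8.314*1080) = 4.812498
exp(Ea/(R*T)) = 123.038625
tau = 0.055 * 0.05013411 * 123.038625 = 0.3393 ms


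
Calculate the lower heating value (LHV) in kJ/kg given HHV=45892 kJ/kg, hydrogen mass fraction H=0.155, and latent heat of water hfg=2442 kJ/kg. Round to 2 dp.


LHV = HHV - hfg * 9 * H
Water correction = 2442 * 9 * 0.155 = 3406.590 kJ/kg
LHV = 45892 - 3406.590 = 42485.41 kJ/kg


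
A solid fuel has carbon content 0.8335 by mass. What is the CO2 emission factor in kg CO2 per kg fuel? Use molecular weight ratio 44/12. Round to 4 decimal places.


EF = C_frac * (M_CO2 / M_C)
EF = 0.8335 * (44/12)
EF = 0.8335 * 3.666667 = 3.0562 kg_CO2/kg_fuel


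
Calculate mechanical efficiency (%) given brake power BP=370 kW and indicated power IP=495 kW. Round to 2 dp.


eta_mech = (BP / IP) * 100
Ratio = 370 / 495 = 0.7475
eta_mech = 0.7475 * 100 = 74.75%


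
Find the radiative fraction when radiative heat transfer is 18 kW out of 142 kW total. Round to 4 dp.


f_rad = Q_rad / Q_total
f_rad = 18 / 142 = 0.1268


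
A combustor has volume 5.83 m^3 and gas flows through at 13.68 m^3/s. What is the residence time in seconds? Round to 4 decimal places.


tau = V / Q_flow
tau = 5.83 / 13.68 = 0.4262 s


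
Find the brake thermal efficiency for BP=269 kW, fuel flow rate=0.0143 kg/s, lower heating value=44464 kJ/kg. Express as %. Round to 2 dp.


eta_BTE = (BP / (mf * LHV)) * 100
Denominator = 0.0143 * 44464 = 635.8352 kW
eta_BTE = (269 / 635.8352) * 100 = 42.31%


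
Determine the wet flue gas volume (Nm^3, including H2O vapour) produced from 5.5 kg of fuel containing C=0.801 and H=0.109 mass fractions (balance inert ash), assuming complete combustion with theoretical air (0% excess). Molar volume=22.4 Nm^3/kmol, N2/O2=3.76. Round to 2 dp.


Per kg fuel: CO2 = (C/12 kmol)*22.4 = (0.801/12)*22.4 = 1.49520 Nm^3
Per kg fuel: H2O = (H/2 kmol)*22.4 = (0.109/2)*22.4 = 1.22080 Nm^3
O2 needed per kg fuel = C/12 + H/4 = 0.801/12 + 0.109/4 = 0.09400000 kmol
Per kg fuel: N2 = O2*3.76*22.4 = 0.09400000*3.76*22.4 = 7.91706 Nm^3
Total per kg = 1.49520 + 1.22080 + 7.91706 = 10.63306 Nm^3
Total = 10.63306 * 5.5 = 58.48 Nm^3


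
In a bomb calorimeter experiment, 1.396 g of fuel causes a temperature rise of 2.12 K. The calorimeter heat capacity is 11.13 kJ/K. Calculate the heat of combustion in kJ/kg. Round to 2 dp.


Hc = C_cal * delta_T / m_fuel
Q_released = 11.13 * 2.12 = 23.5956 kJ
m_fuel = 1.396 g = 1.396/1000 kg = 0.001396 kg
Hc = 23.5956 / 0.001396 = 16902.29 kJ/kg


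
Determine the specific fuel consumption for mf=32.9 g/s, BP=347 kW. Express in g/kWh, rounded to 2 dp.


SFC = (mf / BP) * 3600
Rate = 32.9 / 347 = 0.094813 g/(s*kW)
SFC = 0.094813 * 3600 = 341.33 g/kWh


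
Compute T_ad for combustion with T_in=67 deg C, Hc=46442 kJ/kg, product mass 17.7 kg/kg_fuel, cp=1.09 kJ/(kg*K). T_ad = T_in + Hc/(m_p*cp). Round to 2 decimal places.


T_ad = T_in + Hc / (m_p * cp)
Denominator = 17.7 * 1.09 = 19.2930
Temperature rise = 46442 / 19.2930 = 2407.19 K
T_ad = 67 + 2407.19 = 2474.19 deg C


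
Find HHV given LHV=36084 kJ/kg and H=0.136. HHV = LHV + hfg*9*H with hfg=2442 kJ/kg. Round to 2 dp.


HHV = LHV + hfg * 9 * H
Water addition = 2442 * 9 * 0.136 = 2989.008 kJ/kg
HHV = 36084 + 2989.008 = 39073.01 kJ/kg


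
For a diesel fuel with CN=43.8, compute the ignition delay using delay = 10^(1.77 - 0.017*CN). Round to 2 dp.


delay = 10^(1.77 - 0.017*CN)
Exponent = 1.77 - 0.017*43.8 = 1.0254
delay = 10^1.0254 = 10.60 ms


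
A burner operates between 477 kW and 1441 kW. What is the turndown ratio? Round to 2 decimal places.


TDR = Q_max / Q_min
TDR = 1441 / 477 = 3.02


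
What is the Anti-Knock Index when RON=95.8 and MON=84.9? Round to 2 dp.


AKI = (RON + MON) / 2
AKI = (95.8 + 84.9) / 2
AKI = 180.7 / 2 = 90.35


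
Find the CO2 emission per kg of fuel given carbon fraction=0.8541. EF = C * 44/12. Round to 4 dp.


EF = C_frac * (M_CO2 / M_C)
EF = 0.8541 * (44/12)
EF = 0.8541 * 3.666667 = 3.1317 kg_CO2/kg_fuel


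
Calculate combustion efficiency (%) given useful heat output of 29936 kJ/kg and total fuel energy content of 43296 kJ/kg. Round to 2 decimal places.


Efficiency = (Q_useful / Q_fuel) * 100
Efficiency = (29936 / 43296) * 100
Efficiency = 0.6914 * 100 = 69.14%


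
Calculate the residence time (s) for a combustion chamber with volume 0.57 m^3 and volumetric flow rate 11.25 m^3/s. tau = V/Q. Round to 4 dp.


tau = V / Q_flow
tau = 0.57 / 11.25 = 0.0507 s


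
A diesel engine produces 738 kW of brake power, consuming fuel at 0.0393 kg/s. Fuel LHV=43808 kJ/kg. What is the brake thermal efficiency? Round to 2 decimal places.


eta_BTE = (BP / (mf * LHV)) * 100
Denominator = 0.0393 * 43808 = 1721.6544 kW
eta_BTE = (738 / 1721.6544) * 100 = 42.87%


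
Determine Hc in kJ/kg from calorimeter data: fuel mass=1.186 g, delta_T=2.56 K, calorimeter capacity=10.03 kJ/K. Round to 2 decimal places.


Hc = C_cal * delta_T / m_fuel
Q_released = 10.03 * 2.56 = 25.6768 kJ
m_fuel = 1.186 g = 1.186/1000 kg = 0.001186 kg
Hc = 25.6768 / 0.001186 = 21649.92 kJ/kg


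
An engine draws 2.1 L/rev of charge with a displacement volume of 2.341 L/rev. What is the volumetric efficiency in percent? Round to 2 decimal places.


eta_v = (V_actual / V_disp) * 100
Ratio = 2.1 / 2.341 = 0.8971
eta_v = 0.8971 * 100 = 89.71%


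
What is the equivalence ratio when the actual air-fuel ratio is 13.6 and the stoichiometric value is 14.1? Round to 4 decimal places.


phi = AFR_stoich / AFR_actual
phi = 14.1 / 13.6 = 1.0368


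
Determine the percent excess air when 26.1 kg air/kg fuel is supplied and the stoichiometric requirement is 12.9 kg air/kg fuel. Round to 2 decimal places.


Excess air = actual - stoichiometric = 26.1 - 12.9 = 13.20 kg/kg fuel
Excess air % = (excess / stoich) * 100 = (13.20 / 12.9) * 100 = 102.33%


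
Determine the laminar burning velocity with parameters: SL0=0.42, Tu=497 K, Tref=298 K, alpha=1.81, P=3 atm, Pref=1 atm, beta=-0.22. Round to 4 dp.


SL = SL0 * (Tu/Tref)^alpha * (P/Pref)^beta
T ratio = 497/298 = 1.66778523
(T ratio)^alpha = 1.66778523^1.81 = 2.523909
(P/Pref)^beta = 3^(-0.22) = 0.785296
SL = 0.42 * 2.523909 * 0.785296 = 0.8324 m/s


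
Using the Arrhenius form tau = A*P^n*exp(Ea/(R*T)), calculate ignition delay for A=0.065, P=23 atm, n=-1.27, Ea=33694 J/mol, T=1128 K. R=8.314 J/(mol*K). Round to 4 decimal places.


tau = A * P^n * exp(Ea/(R*T))
P^n = 23^(-1.27) = 0.01864686
Ea/(R*T) = 33694/(8.314*1128) = 3.592803
exp(Ea/(R*T)) = 36.335797
tau = 0.065 * 0.01864686 * 36.335797 = 0.0440 ms


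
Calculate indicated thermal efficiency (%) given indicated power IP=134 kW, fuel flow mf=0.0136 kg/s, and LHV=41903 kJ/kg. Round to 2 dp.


eta_ith = (IP / (mf * LHV)) * 100
Denominator = 0.0136 * 41903 = 569.8808 kW
eta_ith = (134 / 569.8808) * 100 = 23.51%


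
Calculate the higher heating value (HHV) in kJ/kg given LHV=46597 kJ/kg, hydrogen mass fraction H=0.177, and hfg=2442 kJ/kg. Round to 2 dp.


HHV = LHV + hfg * 9 * H
Water addition = 2442 * 9 * 0.177 = 3890.106 kJ/kg
HHV = 46597 + 3890.106 = 50487.11 kJ/kg


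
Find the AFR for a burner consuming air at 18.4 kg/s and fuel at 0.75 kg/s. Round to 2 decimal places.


AFR = m_air / m_fuel
AFR = 18.4 / 0.75 = 24.53


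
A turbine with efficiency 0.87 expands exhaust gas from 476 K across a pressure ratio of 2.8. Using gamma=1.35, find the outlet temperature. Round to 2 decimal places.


T_out = T_in * (1 - eta * (1 - PR^(-(gamma-1)/gamma)))
Exponent = -(1.35-1)/1.35 = -0.25925926
PR^exp = 2.8^(-0.25925926) = 0.76572026
Factor = 1 - 0.87*(1 - 0.76572026) = 0.79617663
T_out = 476 * 0.79617663 = 378.98 K


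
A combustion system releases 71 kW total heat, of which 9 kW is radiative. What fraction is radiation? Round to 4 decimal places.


f_rad = Q_rad / Q_total
f_rad = 9 / 71 = 0.1268


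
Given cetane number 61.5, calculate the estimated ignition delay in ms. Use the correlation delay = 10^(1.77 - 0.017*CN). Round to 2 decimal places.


delay = 10^(1.77 - 0.017*CN)
Exponent = 1.77 - 0.017*61.5 = 0.7245
delay = 10^0.7245 = 5.30 ms


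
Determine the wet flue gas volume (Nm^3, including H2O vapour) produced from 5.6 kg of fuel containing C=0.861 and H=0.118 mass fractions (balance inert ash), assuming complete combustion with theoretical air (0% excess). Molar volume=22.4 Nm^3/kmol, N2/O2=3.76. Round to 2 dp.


Per kg fuel: CO2 = (C/12 kmol)*22.4 = (0.861/12)*22.4 = 1.60720 Nm^3
Per kg fuel: H2O = (H/2 kmol)*22.4 = (0.118/2)*22.4 = 1.32160 Nm^3
O2 needed per kg fuel = C/12 + H/4 = 0.861/12 + 0.118/4 = 0.10125000 kmol
Per kg fuel: N2 = O2*3.76*22.4 = 0.10125000*3.76*22.4 = 8.52768 Nm^3
Total per kg = 1.60720 + 1.32160 + 8.52768 = 11.45648 Nm^3
Total = 11.45648 * 5.6 = 64.16 Nm^3


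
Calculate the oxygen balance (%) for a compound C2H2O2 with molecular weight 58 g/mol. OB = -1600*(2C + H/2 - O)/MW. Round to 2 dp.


OB = -1600 * (2C + H/2 - O) / MW
Inner = 2*2 + 2/2 - 2 = 3.00
OB = -1600 * 3.00 / 58 = -82.76%


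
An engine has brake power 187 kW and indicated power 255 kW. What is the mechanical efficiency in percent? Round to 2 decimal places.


eta_mech = (BP / IP) * 100
Ratio = 187 / 255 = 0.7333
eta_mech = 0.7333 * 100 = 73.33%


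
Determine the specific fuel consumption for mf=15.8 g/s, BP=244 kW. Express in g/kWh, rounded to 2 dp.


SFC = (mf / BP) * 3600
Rate = 15.8 / 244 = 0.064754 g/(s*kW)
SFC = 0.064754 * 3600 = 233.11 g/kWh


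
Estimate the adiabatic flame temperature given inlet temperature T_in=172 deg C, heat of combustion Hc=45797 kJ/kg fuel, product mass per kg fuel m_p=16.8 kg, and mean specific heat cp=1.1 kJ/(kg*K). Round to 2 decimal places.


T_ad = T_in + Hc / (m_p * cp)
Denominator = 16.8 * 1.1 = 18.4800
Temperature rise = 45797 / 18.4800 = 2478.19 K
T_ad = 172 + 2478.19 = 2650.19 deg C


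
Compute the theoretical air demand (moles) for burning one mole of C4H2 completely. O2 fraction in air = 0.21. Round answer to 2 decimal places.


Balanced combustion: C4H2 + 4.5 O2 -> 4 CO2 + 1 H2O
O2 needed = C + H/4 = 4 + 2/4 = 4.50 moles
Air moles = O2 / 0.21 = 4.50 / 0.21 = 21.43 moles air


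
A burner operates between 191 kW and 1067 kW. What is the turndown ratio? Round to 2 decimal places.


TDR = Q_max / Q_min
TDR = 1067 / 191 = 5.59


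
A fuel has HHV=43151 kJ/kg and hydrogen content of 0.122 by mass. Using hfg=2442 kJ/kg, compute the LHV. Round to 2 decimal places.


LHV = HHV - hfg * 9 * H
Water correction = 2442 * 9 * 0.122 = 2681.316 kJ/kg
LHV = 43151 - 2681.316 = 40469.68 kJ/kg


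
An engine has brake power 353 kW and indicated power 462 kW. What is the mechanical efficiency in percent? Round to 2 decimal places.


eta_mech = (BP / IP) * 100
Ratio = 353 / 462 = 0.7641
eta_mech = 0.7641 * 100 = 76.41%


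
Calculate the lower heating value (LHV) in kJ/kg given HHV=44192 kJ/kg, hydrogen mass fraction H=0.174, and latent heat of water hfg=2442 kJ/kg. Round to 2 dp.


LHV = HHV - hfg * 9 * H
Water correction = 2442 * 9 * 0.174 = 3824.172 kJ/kg
LHV = 44192 - 3824.172 = 40367.83 kJ/kg


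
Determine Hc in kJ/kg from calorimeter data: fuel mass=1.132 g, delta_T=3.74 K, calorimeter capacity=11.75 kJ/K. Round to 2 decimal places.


Hc = C_cal * delta_T / m_fuel
Q_released = 11.75 * 3.74 = 43.9450 kJ
m_fuel = 1.132 g = 1.132/1000 kg = 0.001132 kg
Hc = 43.9450 / 0.001132 = 38820.67 kJ/kg


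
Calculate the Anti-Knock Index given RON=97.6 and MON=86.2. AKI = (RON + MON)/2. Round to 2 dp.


AKI = (RON + MON) / 2
AKI = (97.6 + 86.2) / 2
AKI = 183.8 / 2 = 91.90


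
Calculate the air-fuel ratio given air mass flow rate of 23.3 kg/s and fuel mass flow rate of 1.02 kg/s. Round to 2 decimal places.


AFR = m_air / m_fuel
AFR = 23.3 / 1.02 = 22.84


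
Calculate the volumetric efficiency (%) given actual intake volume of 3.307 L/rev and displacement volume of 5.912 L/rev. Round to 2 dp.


eta_v = (V_actual / V_disp) * 100
Ratio = 3.307 / 5.912 = 0.5594
eta_v = 0.5594 * 100 = 55.94%


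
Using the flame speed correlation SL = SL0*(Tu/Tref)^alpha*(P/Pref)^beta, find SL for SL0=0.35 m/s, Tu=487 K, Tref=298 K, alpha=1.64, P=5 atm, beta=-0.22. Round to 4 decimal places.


SL = SL0 * (Tu/Tref)^alpha * (P/Pref)^beta
T ratio = 487/298 = 1.63422819
(T ratio)^alpha = 1.63422819^1.64 = 2.237860
(P/Pref)^beta = 5^(-0.22) = 0.701821
SL = 0.35 * 2.237860 * 0.701821 = 0.5497 m/s


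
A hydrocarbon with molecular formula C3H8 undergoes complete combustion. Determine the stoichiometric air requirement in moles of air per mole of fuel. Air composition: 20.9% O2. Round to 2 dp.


Balanced combustion: C3H8 + 5 O2 -> 3 CO2 + 4 H2O
O2 needed = C + H/4 = 3 + 8/4 = 5.00 moles
Air moles = O2 / 0.209 = 5.00 / 0.209 = 23.92 moles air
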